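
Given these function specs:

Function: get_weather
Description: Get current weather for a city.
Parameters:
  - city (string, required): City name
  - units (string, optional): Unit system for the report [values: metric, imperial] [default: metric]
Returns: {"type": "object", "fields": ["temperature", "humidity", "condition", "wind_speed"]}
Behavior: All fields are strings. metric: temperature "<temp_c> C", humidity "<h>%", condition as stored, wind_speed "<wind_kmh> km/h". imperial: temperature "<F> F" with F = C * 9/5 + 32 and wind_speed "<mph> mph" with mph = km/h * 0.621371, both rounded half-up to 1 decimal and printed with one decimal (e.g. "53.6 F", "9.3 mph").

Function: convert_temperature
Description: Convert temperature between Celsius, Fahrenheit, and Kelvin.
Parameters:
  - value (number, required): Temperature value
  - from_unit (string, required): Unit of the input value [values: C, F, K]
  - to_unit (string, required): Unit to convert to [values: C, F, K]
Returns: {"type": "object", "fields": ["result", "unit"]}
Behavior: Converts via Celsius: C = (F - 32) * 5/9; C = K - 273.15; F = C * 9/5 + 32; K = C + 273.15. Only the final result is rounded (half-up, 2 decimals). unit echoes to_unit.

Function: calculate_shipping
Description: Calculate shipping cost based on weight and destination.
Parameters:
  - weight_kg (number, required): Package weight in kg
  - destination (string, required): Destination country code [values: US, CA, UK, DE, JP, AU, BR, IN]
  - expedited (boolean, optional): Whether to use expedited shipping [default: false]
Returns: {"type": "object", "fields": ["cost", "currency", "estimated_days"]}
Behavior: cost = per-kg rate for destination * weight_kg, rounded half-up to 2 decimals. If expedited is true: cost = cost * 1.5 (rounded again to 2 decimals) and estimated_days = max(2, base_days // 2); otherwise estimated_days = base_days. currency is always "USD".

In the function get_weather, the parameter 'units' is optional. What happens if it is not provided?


The get_weather spec declares:
  - units (string, optional): Unit system for the report [values: metric, imperial] [default: metric]
It defaults to metric


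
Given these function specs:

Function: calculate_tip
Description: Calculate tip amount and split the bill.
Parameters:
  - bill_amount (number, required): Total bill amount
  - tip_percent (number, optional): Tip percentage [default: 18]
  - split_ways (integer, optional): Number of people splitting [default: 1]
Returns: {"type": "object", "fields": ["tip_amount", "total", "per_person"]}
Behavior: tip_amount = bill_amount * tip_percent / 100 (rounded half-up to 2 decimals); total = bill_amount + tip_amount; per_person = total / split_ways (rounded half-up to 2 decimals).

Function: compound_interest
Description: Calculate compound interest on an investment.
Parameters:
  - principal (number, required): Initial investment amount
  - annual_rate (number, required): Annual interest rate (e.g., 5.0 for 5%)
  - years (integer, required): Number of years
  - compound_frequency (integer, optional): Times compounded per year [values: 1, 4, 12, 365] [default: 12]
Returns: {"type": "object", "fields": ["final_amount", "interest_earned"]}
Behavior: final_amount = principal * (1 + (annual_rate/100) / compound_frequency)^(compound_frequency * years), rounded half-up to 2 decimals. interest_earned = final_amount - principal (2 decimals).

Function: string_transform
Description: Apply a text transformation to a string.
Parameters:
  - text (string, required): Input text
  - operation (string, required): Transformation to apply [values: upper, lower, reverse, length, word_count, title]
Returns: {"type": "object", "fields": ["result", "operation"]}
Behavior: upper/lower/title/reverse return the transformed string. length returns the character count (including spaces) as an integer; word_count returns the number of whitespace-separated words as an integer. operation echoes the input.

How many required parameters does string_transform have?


Parameters of string_transform: text (required), operation (required)
Required count:
2


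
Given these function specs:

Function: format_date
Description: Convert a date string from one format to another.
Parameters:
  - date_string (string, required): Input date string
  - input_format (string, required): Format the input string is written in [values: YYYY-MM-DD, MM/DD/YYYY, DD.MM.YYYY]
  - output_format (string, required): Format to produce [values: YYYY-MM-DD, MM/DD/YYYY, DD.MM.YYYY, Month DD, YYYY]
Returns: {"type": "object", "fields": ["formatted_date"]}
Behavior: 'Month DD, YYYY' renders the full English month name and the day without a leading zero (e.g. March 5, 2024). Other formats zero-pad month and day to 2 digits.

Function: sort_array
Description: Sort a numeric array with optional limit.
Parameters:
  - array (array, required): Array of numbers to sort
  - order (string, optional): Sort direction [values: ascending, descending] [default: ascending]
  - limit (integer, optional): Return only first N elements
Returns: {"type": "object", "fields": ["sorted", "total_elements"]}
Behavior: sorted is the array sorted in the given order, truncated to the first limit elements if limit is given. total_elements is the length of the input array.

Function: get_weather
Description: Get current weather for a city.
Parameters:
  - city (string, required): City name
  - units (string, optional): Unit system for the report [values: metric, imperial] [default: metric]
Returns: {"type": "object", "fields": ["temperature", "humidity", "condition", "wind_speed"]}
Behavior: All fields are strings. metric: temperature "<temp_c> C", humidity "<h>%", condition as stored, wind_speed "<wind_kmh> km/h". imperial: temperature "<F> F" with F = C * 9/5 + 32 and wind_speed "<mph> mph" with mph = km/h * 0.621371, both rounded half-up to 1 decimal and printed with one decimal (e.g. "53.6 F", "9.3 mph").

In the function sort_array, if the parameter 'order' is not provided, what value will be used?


The sort_array spec declares:
  - order (string, optional): Sort direction [values: ascending, descending] [default: ascending]
Default:
ascending


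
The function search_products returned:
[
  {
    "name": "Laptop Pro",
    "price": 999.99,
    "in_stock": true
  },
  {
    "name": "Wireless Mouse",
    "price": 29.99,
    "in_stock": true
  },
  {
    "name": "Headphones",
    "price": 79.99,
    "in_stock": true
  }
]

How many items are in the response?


Items: Laptop Pro, Wireless Mouse, Headphones
3


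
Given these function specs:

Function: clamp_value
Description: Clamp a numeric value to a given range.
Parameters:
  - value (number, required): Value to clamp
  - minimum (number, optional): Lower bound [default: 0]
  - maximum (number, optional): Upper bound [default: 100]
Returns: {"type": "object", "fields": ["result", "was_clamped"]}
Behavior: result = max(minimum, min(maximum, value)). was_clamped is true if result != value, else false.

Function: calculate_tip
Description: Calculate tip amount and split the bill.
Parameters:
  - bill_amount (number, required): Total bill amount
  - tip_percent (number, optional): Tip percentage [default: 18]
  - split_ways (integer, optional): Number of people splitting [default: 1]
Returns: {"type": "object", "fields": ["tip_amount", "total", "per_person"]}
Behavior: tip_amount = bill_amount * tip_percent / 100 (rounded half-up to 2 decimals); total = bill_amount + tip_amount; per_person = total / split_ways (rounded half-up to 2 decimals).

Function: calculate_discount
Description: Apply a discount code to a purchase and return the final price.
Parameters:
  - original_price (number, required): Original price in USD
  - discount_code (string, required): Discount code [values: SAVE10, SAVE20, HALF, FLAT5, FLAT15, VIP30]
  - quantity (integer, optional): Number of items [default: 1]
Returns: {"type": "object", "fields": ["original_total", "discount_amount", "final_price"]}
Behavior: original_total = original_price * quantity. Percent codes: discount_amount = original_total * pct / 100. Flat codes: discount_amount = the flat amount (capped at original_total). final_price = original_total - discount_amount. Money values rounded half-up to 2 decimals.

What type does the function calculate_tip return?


The calculate_tip spec declares Returns: {"type": "object", "fields": ["tip_amount", "total", "per_person"]}
Type:
object


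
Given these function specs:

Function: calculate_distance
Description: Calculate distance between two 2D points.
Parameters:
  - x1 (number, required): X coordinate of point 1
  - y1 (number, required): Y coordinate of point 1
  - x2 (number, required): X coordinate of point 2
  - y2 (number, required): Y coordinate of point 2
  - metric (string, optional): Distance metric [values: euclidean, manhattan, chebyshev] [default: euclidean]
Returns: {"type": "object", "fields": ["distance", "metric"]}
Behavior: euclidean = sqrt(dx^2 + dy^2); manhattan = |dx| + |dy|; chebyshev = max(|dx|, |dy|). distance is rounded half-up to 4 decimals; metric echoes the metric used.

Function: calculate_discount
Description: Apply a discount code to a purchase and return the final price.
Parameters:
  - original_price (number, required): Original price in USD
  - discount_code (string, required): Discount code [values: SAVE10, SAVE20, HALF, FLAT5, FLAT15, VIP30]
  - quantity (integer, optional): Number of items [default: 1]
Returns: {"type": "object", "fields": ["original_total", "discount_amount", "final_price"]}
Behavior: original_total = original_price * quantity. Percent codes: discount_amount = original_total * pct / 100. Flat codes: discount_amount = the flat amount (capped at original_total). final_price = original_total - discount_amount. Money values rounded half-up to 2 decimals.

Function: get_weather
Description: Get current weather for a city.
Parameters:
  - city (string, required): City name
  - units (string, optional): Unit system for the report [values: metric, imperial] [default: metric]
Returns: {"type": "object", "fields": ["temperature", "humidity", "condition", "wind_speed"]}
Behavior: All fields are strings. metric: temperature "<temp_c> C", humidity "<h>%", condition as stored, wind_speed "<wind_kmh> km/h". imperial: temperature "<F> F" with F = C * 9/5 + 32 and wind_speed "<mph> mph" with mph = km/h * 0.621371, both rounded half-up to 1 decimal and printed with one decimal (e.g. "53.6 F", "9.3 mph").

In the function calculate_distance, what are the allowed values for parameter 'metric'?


The calculate_distance spec declares:
  - metric (string, optional): Distance metric [values: euclidean, manhattan, chebyshev] [default: euclidean]
Allowed values:
euclidean, manhattan, chebyshev


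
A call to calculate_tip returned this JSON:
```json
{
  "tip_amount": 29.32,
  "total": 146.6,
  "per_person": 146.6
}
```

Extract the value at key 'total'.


146.6


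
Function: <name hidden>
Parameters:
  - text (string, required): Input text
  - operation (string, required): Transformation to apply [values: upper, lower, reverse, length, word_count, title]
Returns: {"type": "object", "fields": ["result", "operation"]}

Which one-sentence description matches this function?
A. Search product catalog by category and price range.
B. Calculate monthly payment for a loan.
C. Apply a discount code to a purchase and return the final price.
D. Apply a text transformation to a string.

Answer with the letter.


Parameters text, operation and return ["result", "operation"] fit: Apply a text transformation to a string.
D


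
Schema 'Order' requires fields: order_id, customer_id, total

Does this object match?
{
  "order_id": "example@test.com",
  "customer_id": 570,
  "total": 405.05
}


Checking required fields... All present.
Valid - all required fields present


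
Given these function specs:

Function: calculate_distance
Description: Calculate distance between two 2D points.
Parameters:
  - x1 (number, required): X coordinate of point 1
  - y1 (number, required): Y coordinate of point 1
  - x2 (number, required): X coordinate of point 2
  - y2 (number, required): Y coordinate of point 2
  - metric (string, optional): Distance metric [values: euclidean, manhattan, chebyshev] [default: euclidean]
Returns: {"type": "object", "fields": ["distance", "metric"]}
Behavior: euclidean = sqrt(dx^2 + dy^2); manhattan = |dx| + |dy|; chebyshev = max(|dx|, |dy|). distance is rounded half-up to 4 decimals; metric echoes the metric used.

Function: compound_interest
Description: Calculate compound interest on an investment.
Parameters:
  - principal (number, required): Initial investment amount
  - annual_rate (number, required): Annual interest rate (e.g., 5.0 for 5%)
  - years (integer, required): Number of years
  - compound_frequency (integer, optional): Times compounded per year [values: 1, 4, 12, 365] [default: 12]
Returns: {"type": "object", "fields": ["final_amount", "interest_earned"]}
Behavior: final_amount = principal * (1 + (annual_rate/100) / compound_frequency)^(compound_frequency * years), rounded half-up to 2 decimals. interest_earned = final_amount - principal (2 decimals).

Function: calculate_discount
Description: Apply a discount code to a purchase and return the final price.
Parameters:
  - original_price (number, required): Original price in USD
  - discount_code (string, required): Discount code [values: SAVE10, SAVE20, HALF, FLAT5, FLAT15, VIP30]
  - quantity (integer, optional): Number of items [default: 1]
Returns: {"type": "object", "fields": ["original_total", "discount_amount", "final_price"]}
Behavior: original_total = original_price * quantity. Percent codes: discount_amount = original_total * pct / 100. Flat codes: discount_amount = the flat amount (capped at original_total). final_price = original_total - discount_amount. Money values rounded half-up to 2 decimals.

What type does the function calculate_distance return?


The calculate_distance spec declares Returns: {"type": "object", "fields": ["distance", "metric"]}
Type:
object


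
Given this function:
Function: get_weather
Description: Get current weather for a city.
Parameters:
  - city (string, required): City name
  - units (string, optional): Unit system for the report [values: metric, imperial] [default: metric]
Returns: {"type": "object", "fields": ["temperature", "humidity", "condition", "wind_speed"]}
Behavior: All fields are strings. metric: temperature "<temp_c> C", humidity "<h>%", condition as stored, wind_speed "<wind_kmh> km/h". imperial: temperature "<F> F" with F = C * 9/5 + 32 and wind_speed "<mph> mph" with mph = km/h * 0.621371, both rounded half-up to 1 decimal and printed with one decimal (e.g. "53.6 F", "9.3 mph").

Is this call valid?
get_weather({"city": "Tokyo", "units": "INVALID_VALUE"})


Checking parameter values...
Parameter 'units' has value 'INVALID_VALUE' not in allowed: metric, imperial
Invalid - 'units' must be one of metric, imperial


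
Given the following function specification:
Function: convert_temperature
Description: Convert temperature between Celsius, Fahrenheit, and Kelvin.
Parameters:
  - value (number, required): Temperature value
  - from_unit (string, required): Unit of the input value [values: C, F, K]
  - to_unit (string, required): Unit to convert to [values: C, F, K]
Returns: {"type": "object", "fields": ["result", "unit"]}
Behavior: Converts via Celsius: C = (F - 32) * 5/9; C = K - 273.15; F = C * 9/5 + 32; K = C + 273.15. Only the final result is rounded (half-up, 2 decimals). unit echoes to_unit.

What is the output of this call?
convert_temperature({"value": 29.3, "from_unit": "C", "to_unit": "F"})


Input already in C: 29.3
To F: 29.3 * 9/5 + 32 = 84.74
Round to 2 decimals: 84.74
Output:
{"result": 84.74, "unit": "F"}


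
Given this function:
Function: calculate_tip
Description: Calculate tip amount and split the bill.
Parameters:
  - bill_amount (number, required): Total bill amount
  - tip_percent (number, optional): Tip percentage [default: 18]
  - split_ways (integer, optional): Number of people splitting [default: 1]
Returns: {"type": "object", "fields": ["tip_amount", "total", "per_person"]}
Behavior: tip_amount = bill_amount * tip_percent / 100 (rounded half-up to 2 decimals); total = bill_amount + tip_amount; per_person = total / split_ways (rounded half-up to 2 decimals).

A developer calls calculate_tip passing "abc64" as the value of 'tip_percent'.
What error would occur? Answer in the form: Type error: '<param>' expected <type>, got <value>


Spec: 'tip_percent' is declared as number; "abc64" is a string.
Type error: 'tip_percent' expected number, got "abc64"


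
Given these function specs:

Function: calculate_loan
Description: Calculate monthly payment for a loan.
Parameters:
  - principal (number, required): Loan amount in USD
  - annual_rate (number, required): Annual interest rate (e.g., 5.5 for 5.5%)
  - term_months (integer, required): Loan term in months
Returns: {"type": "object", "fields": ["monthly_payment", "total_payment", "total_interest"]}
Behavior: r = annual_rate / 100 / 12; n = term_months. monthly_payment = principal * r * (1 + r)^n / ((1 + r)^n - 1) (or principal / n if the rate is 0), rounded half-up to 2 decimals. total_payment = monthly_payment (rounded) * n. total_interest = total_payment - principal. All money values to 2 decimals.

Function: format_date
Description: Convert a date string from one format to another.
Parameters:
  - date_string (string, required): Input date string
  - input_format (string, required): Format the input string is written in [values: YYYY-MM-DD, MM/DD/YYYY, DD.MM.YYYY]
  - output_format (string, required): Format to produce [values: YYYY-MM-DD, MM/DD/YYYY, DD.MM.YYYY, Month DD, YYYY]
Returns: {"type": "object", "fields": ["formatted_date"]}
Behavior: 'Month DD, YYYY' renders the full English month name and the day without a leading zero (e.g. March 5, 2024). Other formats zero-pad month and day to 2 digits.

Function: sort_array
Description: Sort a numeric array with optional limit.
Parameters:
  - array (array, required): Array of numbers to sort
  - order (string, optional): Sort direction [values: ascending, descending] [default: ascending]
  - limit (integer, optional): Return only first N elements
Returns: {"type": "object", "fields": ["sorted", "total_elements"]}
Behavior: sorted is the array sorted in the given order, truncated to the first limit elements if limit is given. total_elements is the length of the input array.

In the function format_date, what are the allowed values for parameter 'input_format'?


The format_date spec declares:
  - input_format (string, required): Format the input string is written in [values: YYYY-MM-DD, MM/DD/YYYY, DD.MM.YYYY]
Allowed values:
YYYY-MM-DD, MM/DD/YYYY, DD.MM.YYYY


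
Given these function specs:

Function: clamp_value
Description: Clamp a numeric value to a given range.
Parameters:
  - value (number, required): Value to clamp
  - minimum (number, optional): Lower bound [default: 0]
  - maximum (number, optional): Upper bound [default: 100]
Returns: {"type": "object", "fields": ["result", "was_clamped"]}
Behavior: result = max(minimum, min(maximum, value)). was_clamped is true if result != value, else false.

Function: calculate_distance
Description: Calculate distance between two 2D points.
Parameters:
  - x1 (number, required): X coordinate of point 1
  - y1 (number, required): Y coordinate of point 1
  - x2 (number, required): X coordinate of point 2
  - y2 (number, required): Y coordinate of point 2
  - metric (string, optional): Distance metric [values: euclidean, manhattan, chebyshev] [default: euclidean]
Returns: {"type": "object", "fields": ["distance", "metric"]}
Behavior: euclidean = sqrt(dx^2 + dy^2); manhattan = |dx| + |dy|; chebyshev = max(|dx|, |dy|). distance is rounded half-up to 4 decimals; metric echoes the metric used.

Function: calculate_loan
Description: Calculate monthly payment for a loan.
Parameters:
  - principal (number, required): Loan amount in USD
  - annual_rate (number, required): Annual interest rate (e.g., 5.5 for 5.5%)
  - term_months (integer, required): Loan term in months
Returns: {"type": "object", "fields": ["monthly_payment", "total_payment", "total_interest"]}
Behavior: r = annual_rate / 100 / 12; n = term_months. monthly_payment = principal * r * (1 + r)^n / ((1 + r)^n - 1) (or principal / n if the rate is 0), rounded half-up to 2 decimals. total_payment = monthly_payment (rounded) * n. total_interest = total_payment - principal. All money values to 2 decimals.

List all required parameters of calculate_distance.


Parameters of calculate_distance and their required/optional flag:
  x1: required
  y1: required
  x2: required
  y2: required
  metric: optional
x1, x2, y1, y2


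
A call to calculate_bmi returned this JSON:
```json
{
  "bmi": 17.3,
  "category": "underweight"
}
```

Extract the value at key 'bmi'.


17.3


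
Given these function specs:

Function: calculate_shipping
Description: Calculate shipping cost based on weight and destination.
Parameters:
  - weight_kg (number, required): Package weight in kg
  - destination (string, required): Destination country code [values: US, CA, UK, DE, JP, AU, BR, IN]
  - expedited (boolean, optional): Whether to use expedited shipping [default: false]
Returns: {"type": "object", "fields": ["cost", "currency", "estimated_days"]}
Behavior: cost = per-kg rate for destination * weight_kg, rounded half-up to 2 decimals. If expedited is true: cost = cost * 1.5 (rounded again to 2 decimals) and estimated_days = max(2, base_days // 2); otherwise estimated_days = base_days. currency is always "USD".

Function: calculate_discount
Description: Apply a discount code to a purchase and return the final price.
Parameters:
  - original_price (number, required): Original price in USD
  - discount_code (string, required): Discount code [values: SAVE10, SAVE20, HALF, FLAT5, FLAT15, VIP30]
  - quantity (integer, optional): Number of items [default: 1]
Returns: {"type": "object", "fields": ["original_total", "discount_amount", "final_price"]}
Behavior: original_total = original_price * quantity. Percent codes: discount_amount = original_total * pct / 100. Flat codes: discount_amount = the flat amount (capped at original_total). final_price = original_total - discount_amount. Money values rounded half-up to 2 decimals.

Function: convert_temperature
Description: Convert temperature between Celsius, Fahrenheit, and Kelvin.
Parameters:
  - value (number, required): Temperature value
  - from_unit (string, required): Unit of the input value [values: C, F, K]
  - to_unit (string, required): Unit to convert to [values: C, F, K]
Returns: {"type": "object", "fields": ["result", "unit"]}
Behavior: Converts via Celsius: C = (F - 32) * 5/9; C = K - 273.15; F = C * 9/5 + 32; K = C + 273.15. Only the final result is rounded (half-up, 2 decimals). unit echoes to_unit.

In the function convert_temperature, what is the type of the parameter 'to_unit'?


The convert_temperature spec declares:
  - to_unit (string, required): Unit to convert to [values: C, F, K]
Type:
string


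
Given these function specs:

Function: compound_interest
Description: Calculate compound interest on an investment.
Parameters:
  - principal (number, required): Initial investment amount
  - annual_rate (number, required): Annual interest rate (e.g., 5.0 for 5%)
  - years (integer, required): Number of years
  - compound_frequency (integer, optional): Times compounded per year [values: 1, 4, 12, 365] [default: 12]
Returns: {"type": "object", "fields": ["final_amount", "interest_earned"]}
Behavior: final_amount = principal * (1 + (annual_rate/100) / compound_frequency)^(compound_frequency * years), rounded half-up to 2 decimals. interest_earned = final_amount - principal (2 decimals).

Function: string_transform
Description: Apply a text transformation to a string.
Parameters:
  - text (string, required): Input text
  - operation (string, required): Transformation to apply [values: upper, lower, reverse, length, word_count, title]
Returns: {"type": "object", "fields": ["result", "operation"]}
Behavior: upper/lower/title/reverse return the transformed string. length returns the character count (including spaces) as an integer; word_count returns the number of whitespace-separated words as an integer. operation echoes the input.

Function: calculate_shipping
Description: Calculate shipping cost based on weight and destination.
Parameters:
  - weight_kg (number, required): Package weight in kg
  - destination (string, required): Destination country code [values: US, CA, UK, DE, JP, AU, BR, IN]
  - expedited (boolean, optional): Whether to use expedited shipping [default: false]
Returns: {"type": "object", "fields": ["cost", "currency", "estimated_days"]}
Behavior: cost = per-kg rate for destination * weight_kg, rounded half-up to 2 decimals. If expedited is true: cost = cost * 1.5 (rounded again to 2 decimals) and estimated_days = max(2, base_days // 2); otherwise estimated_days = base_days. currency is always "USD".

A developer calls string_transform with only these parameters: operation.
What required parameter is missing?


Required parameters: text, operation
Provided: operation
Missing: text
text


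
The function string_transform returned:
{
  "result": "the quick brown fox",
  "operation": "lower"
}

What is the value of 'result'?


the quick brown fox


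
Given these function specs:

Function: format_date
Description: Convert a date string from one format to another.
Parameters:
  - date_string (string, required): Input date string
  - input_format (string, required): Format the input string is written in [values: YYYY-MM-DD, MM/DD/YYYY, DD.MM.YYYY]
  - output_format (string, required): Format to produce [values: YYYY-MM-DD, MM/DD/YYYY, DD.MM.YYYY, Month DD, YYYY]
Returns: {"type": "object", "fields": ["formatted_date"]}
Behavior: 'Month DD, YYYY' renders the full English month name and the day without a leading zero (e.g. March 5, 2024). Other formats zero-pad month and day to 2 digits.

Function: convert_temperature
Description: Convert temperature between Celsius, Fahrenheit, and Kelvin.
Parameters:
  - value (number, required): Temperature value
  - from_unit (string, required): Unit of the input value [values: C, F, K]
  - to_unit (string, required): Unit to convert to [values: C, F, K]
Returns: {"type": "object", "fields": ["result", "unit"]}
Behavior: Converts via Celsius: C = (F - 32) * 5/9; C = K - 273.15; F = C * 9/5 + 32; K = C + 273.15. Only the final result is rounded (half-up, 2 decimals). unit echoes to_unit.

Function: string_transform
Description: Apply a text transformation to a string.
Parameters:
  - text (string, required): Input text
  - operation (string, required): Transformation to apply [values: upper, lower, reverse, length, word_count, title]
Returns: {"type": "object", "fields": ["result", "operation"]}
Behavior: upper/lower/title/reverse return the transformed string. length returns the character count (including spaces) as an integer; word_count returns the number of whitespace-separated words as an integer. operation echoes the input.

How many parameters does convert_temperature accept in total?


Parameters of convert_temperature: value (required), from_unit (required), to_unit (required)
Total:
3


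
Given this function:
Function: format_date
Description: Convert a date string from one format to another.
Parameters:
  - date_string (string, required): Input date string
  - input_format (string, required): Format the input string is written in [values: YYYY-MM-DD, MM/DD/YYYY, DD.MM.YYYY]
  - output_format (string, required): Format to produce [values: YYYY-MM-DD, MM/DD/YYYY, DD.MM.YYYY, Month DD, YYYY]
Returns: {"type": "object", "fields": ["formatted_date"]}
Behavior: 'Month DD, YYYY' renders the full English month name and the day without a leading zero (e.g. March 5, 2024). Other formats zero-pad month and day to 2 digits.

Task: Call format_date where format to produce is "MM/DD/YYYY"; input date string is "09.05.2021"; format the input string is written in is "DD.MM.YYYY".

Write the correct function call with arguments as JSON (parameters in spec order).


Mapping each described value to its parameter name:
  'Format to produce' -> output_format = "MM/DD/YYYY"
  'Input date string' -> date_string = "09.05.2021"
  'Format the input string is written in' -> input_format = "DD.MM.YYYY"
format_date({"date_string": "09.05.2021", "input_format": "DD.MM.YYYY", "output_format": "MM/DD/YYYY"})


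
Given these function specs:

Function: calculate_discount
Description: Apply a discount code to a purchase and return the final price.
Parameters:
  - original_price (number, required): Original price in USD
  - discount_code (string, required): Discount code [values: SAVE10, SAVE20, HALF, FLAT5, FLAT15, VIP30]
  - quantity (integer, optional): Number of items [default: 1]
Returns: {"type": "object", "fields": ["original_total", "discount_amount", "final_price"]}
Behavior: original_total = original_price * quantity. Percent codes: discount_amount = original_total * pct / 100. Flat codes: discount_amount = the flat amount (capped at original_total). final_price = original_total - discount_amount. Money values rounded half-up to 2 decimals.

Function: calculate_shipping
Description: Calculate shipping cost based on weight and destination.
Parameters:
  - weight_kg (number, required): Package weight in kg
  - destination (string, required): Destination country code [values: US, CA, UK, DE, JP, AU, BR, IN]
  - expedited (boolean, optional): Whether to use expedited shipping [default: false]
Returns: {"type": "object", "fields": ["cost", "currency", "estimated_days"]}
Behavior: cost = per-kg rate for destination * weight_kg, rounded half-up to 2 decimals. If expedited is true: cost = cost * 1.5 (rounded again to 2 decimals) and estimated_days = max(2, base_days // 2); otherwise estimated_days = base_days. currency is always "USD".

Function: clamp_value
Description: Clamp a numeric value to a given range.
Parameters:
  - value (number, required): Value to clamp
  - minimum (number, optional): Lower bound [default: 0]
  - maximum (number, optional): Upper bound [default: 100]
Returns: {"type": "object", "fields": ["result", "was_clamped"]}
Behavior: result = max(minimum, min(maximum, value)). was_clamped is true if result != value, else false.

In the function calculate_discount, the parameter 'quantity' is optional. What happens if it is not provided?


The calculate_discount spec declares:
  - quantity (integer, optional): Number of items [default: 1]
It defaults to 1


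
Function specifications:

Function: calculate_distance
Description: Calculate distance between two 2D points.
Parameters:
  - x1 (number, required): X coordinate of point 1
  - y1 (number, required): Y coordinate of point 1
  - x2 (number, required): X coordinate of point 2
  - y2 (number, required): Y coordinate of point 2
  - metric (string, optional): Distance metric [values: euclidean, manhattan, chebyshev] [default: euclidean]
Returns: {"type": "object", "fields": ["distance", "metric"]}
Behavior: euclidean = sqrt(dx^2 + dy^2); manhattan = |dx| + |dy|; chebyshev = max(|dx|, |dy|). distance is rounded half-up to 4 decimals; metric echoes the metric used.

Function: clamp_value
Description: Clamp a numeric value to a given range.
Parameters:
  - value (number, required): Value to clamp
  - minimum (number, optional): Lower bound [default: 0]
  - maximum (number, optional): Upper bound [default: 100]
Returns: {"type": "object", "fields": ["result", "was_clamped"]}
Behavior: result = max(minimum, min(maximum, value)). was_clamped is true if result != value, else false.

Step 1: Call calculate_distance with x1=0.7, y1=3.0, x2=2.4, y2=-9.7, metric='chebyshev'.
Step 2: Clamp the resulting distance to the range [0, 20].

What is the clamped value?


Step 1: calculate_distance (chebyshev)
  |dx| = |2.4 - 0.7| = 1.7; |dy| = |-9.7 - 3| = 12.7
  chebyshev: max(1.7, 12.7) = 12.7
  Round to 4 decimals: 12.7
  -> distance = 12.7
Step 2: clamp_value(value=12.7, minimum=0, maximum=20)
  result = max(0, min(20, 12.7)) = max(0, 12.7) = 12.7
  was_clamped = (12.7 != 12.7) = false
  -> result = 12.7
12.7


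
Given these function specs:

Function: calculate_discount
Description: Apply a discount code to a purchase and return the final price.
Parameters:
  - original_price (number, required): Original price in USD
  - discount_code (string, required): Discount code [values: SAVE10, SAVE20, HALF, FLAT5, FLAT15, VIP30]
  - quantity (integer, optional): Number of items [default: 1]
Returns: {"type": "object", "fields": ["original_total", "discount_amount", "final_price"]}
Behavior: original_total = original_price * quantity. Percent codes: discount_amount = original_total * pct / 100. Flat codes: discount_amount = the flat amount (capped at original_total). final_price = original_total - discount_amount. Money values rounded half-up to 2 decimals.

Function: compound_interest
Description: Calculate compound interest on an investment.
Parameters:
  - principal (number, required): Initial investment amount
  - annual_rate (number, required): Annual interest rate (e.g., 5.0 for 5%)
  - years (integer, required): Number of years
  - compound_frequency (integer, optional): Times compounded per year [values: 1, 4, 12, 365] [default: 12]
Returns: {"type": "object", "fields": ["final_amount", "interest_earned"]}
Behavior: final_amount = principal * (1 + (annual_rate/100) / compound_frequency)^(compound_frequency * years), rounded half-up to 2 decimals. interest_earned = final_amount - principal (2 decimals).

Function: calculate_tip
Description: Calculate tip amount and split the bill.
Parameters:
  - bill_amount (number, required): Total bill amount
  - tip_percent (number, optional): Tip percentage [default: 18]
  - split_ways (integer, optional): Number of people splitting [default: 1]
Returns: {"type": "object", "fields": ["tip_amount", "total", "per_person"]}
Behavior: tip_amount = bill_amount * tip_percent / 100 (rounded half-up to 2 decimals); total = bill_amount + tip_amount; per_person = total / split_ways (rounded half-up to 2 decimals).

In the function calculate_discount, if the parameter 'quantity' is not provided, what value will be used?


The calculate_discount spec declares:
  - quantity (integer, optional): Number of items [default: 1]
Default:
1


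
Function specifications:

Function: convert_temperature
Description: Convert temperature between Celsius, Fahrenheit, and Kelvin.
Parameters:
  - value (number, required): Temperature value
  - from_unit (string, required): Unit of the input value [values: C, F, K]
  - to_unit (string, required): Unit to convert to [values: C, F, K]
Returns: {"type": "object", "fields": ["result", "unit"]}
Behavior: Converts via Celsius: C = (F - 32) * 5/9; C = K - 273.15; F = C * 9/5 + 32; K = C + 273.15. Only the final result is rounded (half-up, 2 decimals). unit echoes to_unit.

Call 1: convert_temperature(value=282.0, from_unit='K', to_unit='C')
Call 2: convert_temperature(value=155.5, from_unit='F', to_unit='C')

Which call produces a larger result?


Call 1:
  To C: 282 - 273.15 = 8.85
  Target is C: 8.85
  Round to 2 decimals: 8.85
  -> 8.85 C
Call 2:
  To C: (155.5 - 32) * 5/9 = 68.611111
  Target is C: 68.611111
  Round to 2 decimals: 68.61
  -> 68.61 C
Call 2 (68.61 C)


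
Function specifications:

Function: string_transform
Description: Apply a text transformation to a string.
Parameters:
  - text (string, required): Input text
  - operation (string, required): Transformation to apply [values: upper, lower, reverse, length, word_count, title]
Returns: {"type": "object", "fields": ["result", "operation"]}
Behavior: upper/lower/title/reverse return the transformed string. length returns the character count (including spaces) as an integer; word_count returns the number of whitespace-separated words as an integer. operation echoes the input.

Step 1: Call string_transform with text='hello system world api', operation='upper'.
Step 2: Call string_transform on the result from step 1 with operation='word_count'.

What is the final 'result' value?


Step 1: string_transform(text='hello system world api', operation='upper')
  -> result = 'HELLO SYSTEM WORLD API'
Step 2: string_transform(text='HELLO SYSTEM WORLD API', operation='word_count')
  words: HELLO, SYSTEM, WORLD, API -> 4
  -> result = 4
4


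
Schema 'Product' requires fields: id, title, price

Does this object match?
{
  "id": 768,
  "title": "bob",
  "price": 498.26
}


Checking required fields... All present.
Valid - all required fields present


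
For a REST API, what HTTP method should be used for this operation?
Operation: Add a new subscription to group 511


GET = read, POST = create, PUT = update/replace, DELETE = remove
This operation is a create.
POST


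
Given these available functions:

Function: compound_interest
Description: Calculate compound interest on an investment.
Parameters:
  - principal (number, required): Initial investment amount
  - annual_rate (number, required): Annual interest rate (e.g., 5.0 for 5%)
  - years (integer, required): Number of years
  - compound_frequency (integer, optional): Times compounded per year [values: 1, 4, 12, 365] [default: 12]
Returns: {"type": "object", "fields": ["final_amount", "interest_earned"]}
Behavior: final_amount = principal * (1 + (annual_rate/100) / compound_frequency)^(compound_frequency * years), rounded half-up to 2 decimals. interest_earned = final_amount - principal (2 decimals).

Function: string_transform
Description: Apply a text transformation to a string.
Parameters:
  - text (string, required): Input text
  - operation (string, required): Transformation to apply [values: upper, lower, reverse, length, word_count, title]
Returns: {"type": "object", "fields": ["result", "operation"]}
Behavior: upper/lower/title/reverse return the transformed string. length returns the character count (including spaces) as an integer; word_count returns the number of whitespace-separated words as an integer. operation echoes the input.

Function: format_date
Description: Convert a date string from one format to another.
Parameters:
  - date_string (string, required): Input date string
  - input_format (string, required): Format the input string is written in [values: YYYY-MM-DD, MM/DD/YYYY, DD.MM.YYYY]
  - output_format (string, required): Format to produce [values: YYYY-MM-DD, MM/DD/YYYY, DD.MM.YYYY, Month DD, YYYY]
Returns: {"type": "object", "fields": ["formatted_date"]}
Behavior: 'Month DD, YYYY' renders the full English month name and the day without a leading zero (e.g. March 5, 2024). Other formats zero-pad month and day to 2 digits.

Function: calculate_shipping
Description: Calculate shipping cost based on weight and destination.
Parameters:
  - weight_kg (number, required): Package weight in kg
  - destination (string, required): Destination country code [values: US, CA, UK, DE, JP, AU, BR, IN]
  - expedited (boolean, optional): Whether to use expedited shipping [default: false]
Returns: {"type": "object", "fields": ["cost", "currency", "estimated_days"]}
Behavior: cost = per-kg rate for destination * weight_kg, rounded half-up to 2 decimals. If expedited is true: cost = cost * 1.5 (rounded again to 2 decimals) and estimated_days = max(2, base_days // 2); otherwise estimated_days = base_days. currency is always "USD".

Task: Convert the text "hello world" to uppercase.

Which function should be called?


The task needs a function whose description is: Apply a text transformation to a string.
string_transform


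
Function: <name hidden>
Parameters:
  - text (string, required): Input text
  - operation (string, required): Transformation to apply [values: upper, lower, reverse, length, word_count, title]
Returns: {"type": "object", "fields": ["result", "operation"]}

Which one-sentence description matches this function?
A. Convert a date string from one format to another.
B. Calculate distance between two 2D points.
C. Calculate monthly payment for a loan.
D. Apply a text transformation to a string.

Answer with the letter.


Parameters text, operation and return ["result", "operation"] fit: Apply a text transformation to a string.
D


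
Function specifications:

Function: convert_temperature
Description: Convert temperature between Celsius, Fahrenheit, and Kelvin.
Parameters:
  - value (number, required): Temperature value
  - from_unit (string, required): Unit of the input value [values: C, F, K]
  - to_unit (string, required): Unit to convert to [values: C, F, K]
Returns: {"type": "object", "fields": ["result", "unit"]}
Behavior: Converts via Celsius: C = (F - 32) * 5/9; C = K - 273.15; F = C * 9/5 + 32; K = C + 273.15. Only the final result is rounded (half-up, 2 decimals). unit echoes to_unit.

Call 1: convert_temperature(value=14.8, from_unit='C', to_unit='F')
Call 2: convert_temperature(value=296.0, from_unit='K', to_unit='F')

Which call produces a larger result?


Call 1:
  Input already in C: 14.8
  To F: 14.8 * 9/5 + 32 = 58.64
  Round to 2 decimals: 58.64
  -> 58.64 F
Call 2:
  To C: 296 - 273.15 = 22.85
  To F: 22.85 * 9/5 + 32 = 73.13
  Round to 2 decimals: 73.13
  -> 73.13 F
Call 2 (73.13 F)
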